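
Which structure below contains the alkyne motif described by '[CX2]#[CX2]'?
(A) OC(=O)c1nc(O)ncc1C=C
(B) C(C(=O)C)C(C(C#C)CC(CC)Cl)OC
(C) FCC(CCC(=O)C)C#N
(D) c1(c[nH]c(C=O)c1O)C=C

B

[CX2]#[CX2] describes a carbon-carbon triple bond (an alkyne).
(A) has a vinyl group (-CH=CH2) but the C=C is a double bond; both carbons are CX3, not CX2.
(B) contains an ethynyl group (-C#CH), which satisfies every atom and bond constraint.
(C) has a nitrile (-C#N) but the triple bond is C#N, not C#C.
(D) has a vinyl group (-CH=CH2) but the C=C is a double bond; both carbons are CX3, not CX2.
So the answer is (B).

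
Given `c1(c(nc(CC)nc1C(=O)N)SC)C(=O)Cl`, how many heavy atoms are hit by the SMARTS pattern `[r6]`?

6

Check the 16 heavy atoms by environment: 2× n (aromatic, in 6-ring) → match; 4× c (aromatic, in 6-ring) → match; 5× C (acyclic) → no; 2× O (acyclic) → no; 1× Cl (acyclic) → no; 1× S (acyclic) → no; 1× N (acyclic) → no.
Summing the matching environments: 2 + 4 = 6 matching atoms.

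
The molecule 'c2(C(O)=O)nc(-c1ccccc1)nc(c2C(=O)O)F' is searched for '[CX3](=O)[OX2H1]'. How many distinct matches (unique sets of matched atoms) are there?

2

[CX3](=O)[OX2H1] is the SMARTS for a carboxylic acid: an sp2 carbon double-bonded to O and single-bonded to an -OH oxygen.
The molecule carries 2 separate instances of a carboxylic acid group (-C(=O)OH) meeting every constraint; each maps to a distinct set of atoms, giving 2 matches.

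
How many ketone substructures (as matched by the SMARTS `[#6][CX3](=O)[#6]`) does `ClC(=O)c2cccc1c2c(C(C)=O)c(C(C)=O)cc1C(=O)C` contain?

3

[#6][CX3](=O)[#6] is the SMARTS for a ketone: a carbonyl carbon (no H) flanked by two carbons.
The molecule carries 3 separate instances of an acetyl/ketone group (-C(=O)CH3) meeting every constraint; each maps to a distinct set of atoms, giving 3 matches.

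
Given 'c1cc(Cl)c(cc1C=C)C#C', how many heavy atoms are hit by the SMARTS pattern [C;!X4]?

4

The query [C;!X4] means: aliphatic carbon that does not have four total connections.
Check the 11 heavy atoms by environment: 6× c (aromatic, X3) → no; 1× Cl (X1) → no; 2× C (X3) → match; 2× C (X2) → match.
Summing the matching environments: 2 + 2 = 4 matching atoms.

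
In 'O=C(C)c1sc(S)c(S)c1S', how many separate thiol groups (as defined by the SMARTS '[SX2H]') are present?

3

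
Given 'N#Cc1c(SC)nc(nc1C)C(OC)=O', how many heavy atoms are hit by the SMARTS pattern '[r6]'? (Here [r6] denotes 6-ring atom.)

The query [r6] means: r6 matches atoms in a six-membered ring.
Check the 15 heavy atoms by environment: 2× n (aromatic, in 6-ring) → match; 4× c (aromatic, in 6-ring) → match; 1× S (acyclic) → no; 5× C (acyclic) → no; 2× O (acyclic) → no; 1× N (acyclic) → no.
Summing the matching environments: 2 + 4 = 6 matching atoms.

6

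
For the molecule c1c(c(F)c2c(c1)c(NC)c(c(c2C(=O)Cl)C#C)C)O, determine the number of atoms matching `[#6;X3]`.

The query [#6;X3] means: any carbon (aromatic or not) with three total connections.
Check the 20 heavy atoms by environment: 10× c (aromatic, X3) → match; 2× C (X2) → no; 2× C (X4) → no; 1× O (X2) → no; 1× C (X3) → match; 1× O (X1) → no; 1× Cl (X1) → no; 1× F (X1) → no; 1× N (X3) → no.
Summing the matching environments: 10 + 1 = 11 matching atoms.

11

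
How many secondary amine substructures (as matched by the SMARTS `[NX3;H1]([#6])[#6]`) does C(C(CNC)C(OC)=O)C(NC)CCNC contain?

3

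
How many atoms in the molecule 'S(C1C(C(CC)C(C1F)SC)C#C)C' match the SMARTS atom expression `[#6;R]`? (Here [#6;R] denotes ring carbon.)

5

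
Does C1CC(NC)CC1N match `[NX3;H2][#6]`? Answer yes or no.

Yes

The pattern [NX3;H2][#6] describes a trivalent nitrogen with two H attached to carbon — a primary amine.
The molecule carries a primary amino group (-NH2), whose atoms satisfy every constraint of the query, so the pattern matches.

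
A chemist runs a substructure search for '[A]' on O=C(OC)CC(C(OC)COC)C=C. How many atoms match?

14

Check the 14 heavy atoms by environment: 10× C → match; 4× O → match.
Summing the matching environments: 10 + 4 = 14 matching atoms.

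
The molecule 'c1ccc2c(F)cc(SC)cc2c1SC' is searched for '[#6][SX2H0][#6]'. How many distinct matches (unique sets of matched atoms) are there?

2

[#6][SX2H0][#6] is the SMARTS for a thioether: an aliphatic sulfur bridging two carbons with no H on the sulfur.
The molecule carries 2 separate instances of a methylthio ether (-SCH3) meeting every constraint; each maps to a distinct set of atoms, giving 2 matches.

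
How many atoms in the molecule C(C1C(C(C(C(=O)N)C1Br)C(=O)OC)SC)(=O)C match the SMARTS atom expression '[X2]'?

2

Check the 18 heavy atoms by environment: 8× C (X4) → no; 1× Br (X1) → no; 3× C (X3) → no; 3× O (X1) → no; 1× O (X2) → match; 1× S (X2) → match; 1× N (X3) → no.
Summing the matching environments: 1 + 1 = 2 matching atoms.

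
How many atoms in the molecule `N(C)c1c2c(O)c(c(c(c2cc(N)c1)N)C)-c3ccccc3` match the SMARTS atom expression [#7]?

3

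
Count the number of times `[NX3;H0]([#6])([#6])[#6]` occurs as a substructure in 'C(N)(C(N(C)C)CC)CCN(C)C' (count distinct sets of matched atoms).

2

[NX3;H0]([#6])([#6])[#6] is the SMARTS for a tertiary amine: a trivalent nitrogen with no H, bonded to three carbons.
The molecule carries 2 separate instances of a dimethylamino group (-N(CH3)2) meeting every constraint; each maps to a distinct set of atoms, giving 2 matches.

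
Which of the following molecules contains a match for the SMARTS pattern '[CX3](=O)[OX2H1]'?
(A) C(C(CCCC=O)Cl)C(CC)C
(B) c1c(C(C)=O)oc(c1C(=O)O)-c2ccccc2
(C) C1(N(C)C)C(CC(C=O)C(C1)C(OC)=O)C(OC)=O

B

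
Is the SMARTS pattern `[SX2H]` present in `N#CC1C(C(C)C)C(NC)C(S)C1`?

Yes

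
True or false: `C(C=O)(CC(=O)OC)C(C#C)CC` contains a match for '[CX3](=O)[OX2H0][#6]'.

True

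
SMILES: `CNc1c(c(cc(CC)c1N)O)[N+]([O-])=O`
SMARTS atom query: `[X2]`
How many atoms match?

1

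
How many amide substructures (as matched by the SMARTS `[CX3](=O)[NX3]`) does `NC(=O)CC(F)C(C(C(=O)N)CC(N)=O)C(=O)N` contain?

4

[CX3](=O)[NX3] is the SMARTS for an amide: a carbonyl carbon bonded to a trivalent nitrogen.
The molecule carries 4 separate instances of a primary amide (-C(=O)NH2) meeting every constraint; each maps to a distinct set of atoms, giving 4 matches.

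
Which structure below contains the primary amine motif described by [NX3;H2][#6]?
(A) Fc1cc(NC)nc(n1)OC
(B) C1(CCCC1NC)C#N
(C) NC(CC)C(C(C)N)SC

C

[NX3;H2][#6] describes a trivalent nitrogen with two H attached to carbon (a primary amine).
(A) has an N-methylamino group (-NHCH3) but the nitrogen bears two carbons and only one H (H1), not H2.
(B) has an N-methylamino group (-NHCH3) but the nitrogen bears two carbons and only one H (H1), not H2.
(C) contains a primary amino group (-NH2), which satisfies every atom and bond constraint.
So the answer is (C).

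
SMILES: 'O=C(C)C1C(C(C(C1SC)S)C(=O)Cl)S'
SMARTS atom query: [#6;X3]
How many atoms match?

2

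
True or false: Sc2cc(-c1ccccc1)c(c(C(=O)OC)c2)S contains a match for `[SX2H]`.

The pattern [SX2H] describes an aliphatic sulfur with two connections, one being H — a thiol.
The molecule carries a thiol (-SH), whose atoms satisfy every constraint of the query, so the pattern matches.

True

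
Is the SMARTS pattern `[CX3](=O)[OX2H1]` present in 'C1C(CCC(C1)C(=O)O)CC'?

Yes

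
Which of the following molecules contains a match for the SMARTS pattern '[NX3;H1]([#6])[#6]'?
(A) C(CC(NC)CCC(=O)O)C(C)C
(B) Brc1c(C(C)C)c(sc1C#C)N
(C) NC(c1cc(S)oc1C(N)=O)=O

A

[NX3;H1]([#6])[#6] describes a trivalent nitrogen with one H, bonded to two carbons (a secondary amine).
(A) contains an N-methylamino group (-NHCH3), which satisfies every atom and bond constraint.
(B) has a primary amino group (-NH2) but the nitrogen has H2 and only one carbon neighbour.
(C) has a primary amide (-C(=O)NH2) but the -C(=O)NH2 nitrogen has H2, not H1.
So the answer is (A).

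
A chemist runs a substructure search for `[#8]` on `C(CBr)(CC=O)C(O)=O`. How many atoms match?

3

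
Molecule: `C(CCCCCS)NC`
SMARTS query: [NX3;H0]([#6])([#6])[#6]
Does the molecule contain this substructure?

No

The pattern [NX3;H0]([#6])([#6])[#6] describes a trivalent nitrogen with no H, bonded to three carbons — a tertiary amine.
The closest candidate here is an N-methylamino group (-NHCH3), but the nitrogen still has one H (H1), not H0. No other fragment satisfies the full query, so there is no match.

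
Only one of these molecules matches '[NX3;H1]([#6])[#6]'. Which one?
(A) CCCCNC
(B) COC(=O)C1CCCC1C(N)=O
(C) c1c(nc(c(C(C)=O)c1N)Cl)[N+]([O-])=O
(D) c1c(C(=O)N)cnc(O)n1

A

[NX3;H1]([#6])[#6] describes a trivalent nitrogen with one H, bonded to two carbons (a secondary amine).
(A) contains an N-methylamino group (-NHCH3), which satisfies every atom and bond constraint.
(B) has a primary amide (-C(=O)NH2) but the -C(=O)NH2 nitrogen has H2, not H1.
(C) has a primary amino group (-NH2) but the nitrogen has H2 and only one carbon neighbour.
(D) has a primary amide (-C(=O)NH2) but the -C(=O)NH2 nitrogen has H2, not H1.
So the answer is (A).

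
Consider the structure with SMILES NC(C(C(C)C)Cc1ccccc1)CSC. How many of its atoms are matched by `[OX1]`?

0

The query [OX1] means: aliphatic oxygen with one total connection — typically a carbonyl =O or an oxide.
Check the 16 heavy atoms by environment: 8× C (X4) → no; 1× S (X2) → no; 1× N (X3) → no; 6× c (aromatic, X3) → no.
No environment satisfies the query, so 0 matching atoms.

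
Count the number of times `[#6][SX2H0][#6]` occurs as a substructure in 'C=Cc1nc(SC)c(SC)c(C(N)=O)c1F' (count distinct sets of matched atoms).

2

[#6][SX2H0][#6] is the SMARTS for a thioether: an aliphatic sulfur bridging two carbons with no H on the sulfur.
The molecule carries 2 separate instances of a methylthio ether (-SCH3) meeting every constraint; each maps to a distinct set of atoms, giving 2 matches.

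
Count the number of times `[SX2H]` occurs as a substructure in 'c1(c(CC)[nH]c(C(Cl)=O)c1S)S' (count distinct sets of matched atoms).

2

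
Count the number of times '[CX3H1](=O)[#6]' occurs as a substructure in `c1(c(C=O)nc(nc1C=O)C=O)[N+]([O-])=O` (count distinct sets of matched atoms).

[CX3H1](=O)[#6] is the SMARTS for an aldehyde: an sp2 carbon with one H, double-bonded to O and single-bonded to carbon.
The molecule carries 3 separate instances of an aldehyde (-CHO) meeting every constraint; each maps to a distinct set of atoms, giving 3 matches.

3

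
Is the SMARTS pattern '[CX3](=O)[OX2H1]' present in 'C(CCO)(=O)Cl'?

No

The pattern [CX3](=O)[OX2H1] describes an sp2 carbon double-bonded to O and single-bonded to an -OH oxygen — a carboxylic acid.
The closest candidate here is an acyl chloride (-C(=O)Cl), but the carbonyl is bonded to Cl, not to an -OH oxygen. No other fragment satisfies the full query, so there is no match.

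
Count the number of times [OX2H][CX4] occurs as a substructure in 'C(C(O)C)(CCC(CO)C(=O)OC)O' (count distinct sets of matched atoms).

[OX2H][CX4] is the SMARTS for an aliphatic alcohol: a hydroxyl oxygen bound to an sp3 (X4) carbon.
The molecule carries 3 separate instances of a hydroxyl group (-OH) meeting every constraint; each maps to a distinct set of atoms, giving 3 matches.

3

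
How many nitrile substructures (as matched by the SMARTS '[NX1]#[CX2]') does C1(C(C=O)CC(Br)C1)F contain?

[NX1]#[CX2] is the SMARTS for a nitrile: a nitrogen triple-bonded to a two-connected carbon.
No fragment in the molecule satisfies every constraint, giving 0 matches.

0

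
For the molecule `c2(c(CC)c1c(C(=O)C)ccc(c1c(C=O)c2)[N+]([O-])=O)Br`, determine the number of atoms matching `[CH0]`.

1

Check the 21 heavy atoms by environment: 7× c (aromatic, H0) → no; 3× c (aromatic, H1) → no; 1× N (charge +1, H0) → no; 1× O (charge -1, H0) → no; 3× O (H0) → no; 1× C (H2) → no; 2× C (H3) → no; 1× Br (H0) → no; 1× C (H0) → match; 1× C (H1) → no.
That gives 1 matching atom.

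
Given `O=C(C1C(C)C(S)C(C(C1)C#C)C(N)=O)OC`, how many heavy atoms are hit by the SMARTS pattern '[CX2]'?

The query [CX2] means: C with X2: aliphatic carbon with exactly 2 total connections.
Check the 17 heavy atoms by environment: 8× C (X4) → no; 2× C (X3) → no; 2× O (X1) → no; 1× O (X2) → no; 2× C (X2) → match; 1× N (X3) → no; 1× S (X2) → no.
That gives 2 matching atoms.

2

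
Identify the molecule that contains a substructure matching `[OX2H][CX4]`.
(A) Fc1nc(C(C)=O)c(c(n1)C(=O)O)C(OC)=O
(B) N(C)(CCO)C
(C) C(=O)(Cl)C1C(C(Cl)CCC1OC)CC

[OX2H][CX4] describes a hydroxyl oxygen bound to an sp3 (X4) carbon (an aliphatic alcohol).
(A) has a carboxylic acid group (-C(=O)OH) but the -OH is on a CX3 carbonyl carbon, not a CX4 carbon.
(B) contains a hydroxyl group (-OH), which satisfies every atom and bond constraint.
(C) has a methoxy ether (-OCH3) but the oxygen has H0 (ether), not H1.
So the answer is (B).

B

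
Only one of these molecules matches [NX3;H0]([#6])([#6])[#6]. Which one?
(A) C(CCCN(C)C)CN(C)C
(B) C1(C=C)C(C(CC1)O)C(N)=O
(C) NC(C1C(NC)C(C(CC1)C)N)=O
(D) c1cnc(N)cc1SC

A

[NX3;H0]([#6])([#6])[#6] describes a trivalent nitrogen with no H, bonded to three carbons (a tertiary amine).
(A) contains a dimethylamino group (-N(CH3)2), which satisfies every atom and bond constraint.
(B) has a primary amide (-C(=O)NH2) but the amide nitrogen has H2 and only one carbon neighbour.
(C) has a primary amide (-C(=O)NH2) but the amide nitrogen has H2 and only one carbon neighbour.
(D) has a primary amino group (-NH2) but the nitrogen has H2, not H0 with three carbons.
So the answer is (A).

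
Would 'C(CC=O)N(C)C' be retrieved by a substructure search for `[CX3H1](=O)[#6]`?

Yes

The pattern [CX3H1](=O)[#6] describes an sp2 carbon with one H, double-bonded to O and single-bonded to carbon — an aldehyde.
The molecule carries an aldehyde (-CHO), whose atoms satisfy every constraint of the query, so the pattern matches.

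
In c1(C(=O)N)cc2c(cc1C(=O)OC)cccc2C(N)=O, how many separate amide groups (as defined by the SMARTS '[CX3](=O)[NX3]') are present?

[CX3](=O)[NX3] is the SMARTS for an amide: a carbonyl carbon bonded to a trivalent nitrogen.
The molecule carries 2 separate instances of a primary amide (-C(=O)NH2) meeting every constraint; each maps to a distinct set of atoms, giving 2 matches.

2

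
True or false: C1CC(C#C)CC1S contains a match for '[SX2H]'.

True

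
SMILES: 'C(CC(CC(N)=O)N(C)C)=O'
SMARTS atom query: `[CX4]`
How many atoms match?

The query [CX4] means: C with X4: aliphatic carbon with exactly 4 total connections (bonds + H).
Check the 11 heavy atoms by environment: 5× C (X4) → match; 2× C (X3) → no; 2× O (X1) → no; 2× N (X3) → no.
That gives 5 matching atoms.

5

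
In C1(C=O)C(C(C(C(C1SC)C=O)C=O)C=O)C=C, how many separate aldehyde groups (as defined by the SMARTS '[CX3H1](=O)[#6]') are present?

[CX3H1](=O)[#6] is the SMARTS for an aldehyde: an sp2 carbon with one H, double-bonded to O and single-bonded to carbon.
The molecule carries 4 separate instances of an aldehyde (-CHO) meeting every constraint; each maps to a distinct set of atoms, giving 4 matches.

4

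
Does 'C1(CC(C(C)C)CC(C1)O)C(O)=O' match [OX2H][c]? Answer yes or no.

No

The pattern [OX2H][c] describes a hydroxyl oxygen attached to an aromatic carbon — a phenol.
The closest candidate here is a hydroxyl group (-OH), but the -OH is on an aliphatic carbon, not an aromatic c. No other fragment satisfies the full query, so there is no match.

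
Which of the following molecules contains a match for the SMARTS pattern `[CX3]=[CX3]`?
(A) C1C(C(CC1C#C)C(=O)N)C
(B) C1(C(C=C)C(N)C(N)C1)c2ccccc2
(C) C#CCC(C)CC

[CX3]=[CX3] describes a non-aromatic C=C double bond between two sp2 carbons (an alkene).
(A) has an ethynyl group (-C#CH) but the C-C bond is a triple bond, not a double bond.
(B) contains a vinyl group (-CH=CH2), which satisfies every atom and bond constraint.
(C) has an ethynyl group (-C#CH) but the C-C bond is a triple bond, not a double bond.
So the answer is (B).

B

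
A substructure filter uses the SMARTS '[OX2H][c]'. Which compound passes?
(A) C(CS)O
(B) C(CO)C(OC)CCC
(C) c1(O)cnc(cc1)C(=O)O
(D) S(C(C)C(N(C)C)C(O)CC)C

C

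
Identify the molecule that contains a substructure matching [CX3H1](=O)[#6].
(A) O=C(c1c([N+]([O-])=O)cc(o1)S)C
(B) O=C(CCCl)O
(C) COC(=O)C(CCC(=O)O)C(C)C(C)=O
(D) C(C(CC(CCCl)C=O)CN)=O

D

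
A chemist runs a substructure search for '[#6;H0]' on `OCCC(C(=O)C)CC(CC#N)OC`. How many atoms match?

2

The query [#6;H0] means: any carbon with no attached hydrogen.
Check the 14 heavy atoms by environment: 4× C (H2) → no; 2× C (H1) → no; 2× C (H0) → match; 2× O (H0) → no; 2× C (H3) → no; 1× O (H1) → no; 1× N (H0) → no.
That gives 2 matching atoms.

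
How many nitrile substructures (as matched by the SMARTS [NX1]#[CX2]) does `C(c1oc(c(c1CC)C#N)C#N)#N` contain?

[NX1]#[CX2] is the SMARTS for a nitrile: a nitrogen triple-bonded to a two-connected carbon.
The molecule carries 3 separate instances of a nitrile (-C#N) meeting every constraint; each maps to a distinct set of atoms, giving 3 matches.

3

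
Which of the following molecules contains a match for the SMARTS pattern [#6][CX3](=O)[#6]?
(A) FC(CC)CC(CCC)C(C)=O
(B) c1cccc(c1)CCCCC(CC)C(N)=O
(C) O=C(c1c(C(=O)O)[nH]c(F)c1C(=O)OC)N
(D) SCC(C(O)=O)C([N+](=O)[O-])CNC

A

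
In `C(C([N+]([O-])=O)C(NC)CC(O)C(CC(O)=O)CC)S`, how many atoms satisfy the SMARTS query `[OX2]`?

The query [OX2] means: aliphatic oxygen with two total connections — ether, hydroxyl, or ester single-bond O.
Check the 19 heavy atoms by environment: 10× C (X4) → no; 1× N (charge +1, X3) → no; 1× O (charge -1, X1) → no; 2× O (X1) → no; 1× C (X3) → no; 2× O (X2) → match; 1× N (X3) → no; 1× S (X2) → no.
That gives 2 matching atoms.

2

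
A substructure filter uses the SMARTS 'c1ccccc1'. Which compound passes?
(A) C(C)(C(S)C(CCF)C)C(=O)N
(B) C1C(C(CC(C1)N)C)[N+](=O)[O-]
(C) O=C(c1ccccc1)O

C

c1ccccc1 describes six aromatic carbons in a ring (a benzene ring).
(A) has a methyl group (-CH3) but no six-membered all-carbon aromatic ring is present.
(B) has a methyl group (-CH3) but no six-membered all-carbon aromatic ring is present.
(C) contains the required atom environment, so the pattern matches.
So the answer is (C).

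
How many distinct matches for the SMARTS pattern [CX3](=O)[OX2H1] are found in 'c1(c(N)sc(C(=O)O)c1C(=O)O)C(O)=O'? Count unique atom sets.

3

[CX3](=O)[OX2H1] is the SMARTS for a carboxylic acid: an sp2 carbon double-bonded to O and single-bonded to an -OH oxygen.
The molecule carries 3 separate instances of a carboxylic acid group (-C(=O)OH) meeting every constraint; each maps to a distinct set of atoms, giving 3 matches.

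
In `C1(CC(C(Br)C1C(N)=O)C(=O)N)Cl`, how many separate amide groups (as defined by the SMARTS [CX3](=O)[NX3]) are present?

2

[CX3](=O)[NX3] is the SMARTS for an amide: a carbonyl carbon bonded to a trivalent nitrogen.
The molecule carries 2 separate instances of a primary amide (-C(=O)NH2) meeting every constraint; each maps to a distinct set of atoms, giving 2 matches.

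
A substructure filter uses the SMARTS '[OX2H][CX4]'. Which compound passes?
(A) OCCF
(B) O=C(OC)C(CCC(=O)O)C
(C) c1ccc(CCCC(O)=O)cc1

A

[OX2H][CX4] describes a hydroxyl oxygen bound to an sp3 (X4) carbon (an aliphatic alcohol).
(A) contains a hydroxyl group (-OH), which satisfies every atom and bond constraint.
(B) has a carboxylic acid group (-C(=O)OH) but the -OH is on a CX3 carbonyl carbon, not a CX4 carbon.
(C) has a carboxylic acid group (-C(=O)OH) but the -OH is on a CX3 carbonyl carbon, not a CX4 carbon.
So the answer is (A).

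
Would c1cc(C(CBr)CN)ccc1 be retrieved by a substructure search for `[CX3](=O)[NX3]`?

No

The pattern [CX3](=O)[NX3] describes a carbonyl carbon bonded to a trivalent nitrogen — an amide.
The closest candidate here is a primary amino group (-NH2), but the -NH2 is not attached to a carbonyl carbon. No other fragment satisfies the full query, so there is no match.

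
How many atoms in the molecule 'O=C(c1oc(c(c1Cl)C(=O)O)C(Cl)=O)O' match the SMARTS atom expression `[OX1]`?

3

The query [OX1] means: aliphatic oxygen with one total connection — typically a carbonyl =O or an oxide.
Check the 15 heavy atoms by environment: 1× o (aromatic, X2) → no; 4× c (aromatic, X3) → no; 3× C (X3) → no; 3× O (X1) → match; 2× Cl (X1) → no; 2× O (X2) → no.
That gives 3 matching atoms.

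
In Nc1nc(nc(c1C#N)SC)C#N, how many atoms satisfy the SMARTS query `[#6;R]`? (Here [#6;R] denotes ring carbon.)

Check the 13 heavy atoms by environment: 2× n (aromatic, in 6-ring) → no; 4× c (aromatic, in 6-ring) → match; 3× N (acyclic) → no; 3× C (acyclic) → no; 1× S (acyclic) → no.
That gives 4 matching atoms.

4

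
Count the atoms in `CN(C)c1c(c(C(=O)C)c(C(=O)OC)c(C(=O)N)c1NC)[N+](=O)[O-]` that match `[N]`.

4

Check the 24 heavy atoms by environment: 6× c (aromatic) → no; 8× C → no; 5× O → no; 1× N (charge +1) → match; 1× O (charge -1) → no; 3× N → match.
Summing the matching environments: 1 + 3 = 4 matching atoms.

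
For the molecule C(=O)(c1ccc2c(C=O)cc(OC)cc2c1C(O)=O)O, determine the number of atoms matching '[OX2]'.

The query [OX2] means: aliphatic oxygen with two total connections — ether, hydroxyl, or ester single-bond O.
Check the 20 heavy atoms by environment: 10× c (aromatic, X3) → no; 3× C (X3) → no; 3× O (X1) → no; 3× O (X2) → match; 1× C (X4) → no.
That gives 3 matching atoms.

3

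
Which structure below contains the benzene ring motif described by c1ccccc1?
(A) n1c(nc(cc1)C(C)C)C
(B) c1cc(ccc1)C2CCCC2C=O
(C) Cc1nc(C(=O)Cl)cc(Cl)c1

c1ccccc1 describes six aromatic carbons in a ring (a benzene ring).
(A) has a methyl group (-CH3) but no six-membered all-carbon aromatic ring is present.
(B) contains a phenyl ring, which satisfies every atom and bond constraint.
(C) has a methyl group (-CH3) but no six-membered all-carbon aromatic ring is present.
So the answer is (B).

B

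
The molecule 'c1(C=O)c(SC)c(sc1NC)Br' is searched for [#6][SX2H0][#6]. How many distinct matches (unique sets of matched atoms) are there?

[#6][SX2H0][#6] is the SMARTS for a thioether: an aliphatic sulfur bridging two carbons with no H on the sulfur.
Exactly one fragment in the molecule meets all constraints, giving 1 match.

1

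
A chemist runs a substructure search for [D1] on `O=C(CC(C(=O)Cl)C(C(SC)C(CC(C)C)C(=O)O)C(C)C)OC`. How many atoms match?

The query [D1] means: atom with exactly one heavy-atom neighbour (degree 1).
Check the 24 heavy atoms by environment: 2× C (D2) → no; 9× C (D3) → no; 1× S (D2) → no; 6× C (D1) → match; 4× O (D1) → match; 1× Cl (D1) → match; 1× O (D2) → no.
Summing the matching environments: 6 + 4 + 1 = 11 matching atoms.

11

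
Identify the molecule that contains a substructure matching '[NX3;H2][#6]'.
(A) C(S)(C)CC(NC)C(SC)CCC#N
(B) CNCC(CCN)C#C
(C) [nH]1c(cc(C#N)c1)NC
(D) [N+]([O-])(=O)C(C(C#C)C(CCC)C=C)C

B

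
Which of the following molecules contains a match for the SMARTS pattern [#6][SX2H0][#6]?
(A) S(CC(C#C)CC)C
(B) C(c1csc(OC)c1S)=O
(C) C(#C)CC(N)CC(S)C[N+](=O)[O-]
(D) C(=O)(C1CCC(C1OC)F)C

[#6][SX2H0][#6] describes an aliphatic sulfur bridging two carbons with no H on the sulfur (a thioether).
(A) contains a methylthio ether (-SCH3), which satisfies every atom and bond constraint.
(B) has a methoxy ether (-OCH3) but the bridging atom is O, not S.
(C) has a thiol (-SH) but the sulfur has H1, not H0 bridging two carbons.
(D) has a methoxy ether (-OCH3) but the bridging atom is O, not S.
So the answer is (A).

A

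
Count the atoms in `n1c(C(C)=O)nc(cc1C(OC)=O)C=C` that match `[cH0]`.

3

The query [cH0] means: aromatic carbon with no attached hydrogen (substituted or ring-fusion).
Check the 15 heavy atoms by environment: 2× n (aromatic, H0) → no; 3× c (aromatic, H0) → match; 1× c (aromatic, H1) → no; 1× C (H1) → no; 1× C (H2) → no; 2× C (H0) → no; 3× O (H0) → no; 2× C (H3) → no.
That gives 3 matching atoms.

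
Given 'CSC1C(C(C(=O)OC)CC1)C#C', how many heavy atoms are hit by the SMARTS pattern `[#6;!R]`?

5

The query [#6;!R] means: carbon not in any ring.
Check the 13 heavy atoms by environment: 5× C (in 5-ring) → no; 1× S (acyclic) → no; 5× C (acyclic) → match; 2× O (acyclic) → no.
That gives 5 matching atoms.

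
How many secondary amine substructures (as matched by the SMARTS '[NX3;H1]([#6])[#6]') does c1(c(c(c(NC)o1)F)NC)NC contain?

[NX3;H1]([#6])[#6] is the SMARTS for a secondary amine: a trivalent nitrogen with one H, bonded to two carbons.
The molecule carries 3 separate instances of an N-methylamino group (-NHCH3) meeting every constraint; each maps to a distinct set of atoms, giving 3 matches.

3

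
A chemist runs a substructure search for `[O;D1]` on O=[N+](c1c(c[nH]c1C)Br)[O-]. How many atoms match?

2

The query [O;D1] means: aliphatic oxygen bonded to exactly one heavy atom.
Check the 10 heavy atoms by environment: 1× n (aromatic, D2) → no; 3× c (aromatic, D3) → no; 1× c (aromatic, D2) → no; 1× N (charge +1, D3) → no; 1× O (charge -1, D1) → match; 1× O (D1) → match; 1× C (D1) → no; 1× Br (D1) → no.
Summing the matching environments: 1 + 1 = 2 matching atoms.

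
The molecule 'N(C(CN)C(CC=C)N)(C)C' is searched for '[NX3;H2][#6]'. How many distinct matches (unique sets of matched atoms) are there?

2

[NX3;H2][#6] is the SMARTS for a primary amine: a trivalent nitrogen with two H attached to carbon.
The molecule carries 2 separate instances of a primary amino group (-NH2) meeting every constraint; each maps to a distinct set of atoms, giving 2 matches.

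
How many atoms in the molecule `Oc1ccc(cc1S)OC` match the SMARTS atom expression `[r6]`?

6

The query [r6] means: r6 matches atoms in a six-membered ring.
Check the 10 heavy atoms by environment: 6× c (aromatic, in 6-ring) → match; 2× O (acyclic) → no; 1× C (acyclic) → no; 1× S (acyclic) → no.
That gives 6 matching atoms.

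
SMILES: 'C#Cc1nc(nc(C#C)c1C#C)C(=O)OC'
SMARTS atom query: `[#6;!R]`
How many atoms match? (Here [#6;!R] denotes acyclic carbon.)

The query [#6;!R] means: carbon not in any ring.
Check the 16 heavy atoms by environment: 2× n (aromatic, in 6-ring) → no; 4× c (aromatic, in 6-ring) → no; 8× C (acyclic) → match; 2× O (acyclic) → no.
That gives 8 matching atoms.

8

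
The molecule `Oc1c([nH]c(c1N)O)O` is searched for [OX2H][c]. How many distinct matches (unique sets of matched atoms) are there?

3

[OX2H][c] is the SMARTS for a phenol: a hydroxyl oxygen attached to an aromatic carbon.
The molecule carries 3 separate instances of a hydroxyl group (-OH) meeting every constraint; each maps to a distinct set of atoms, giving 3 matches.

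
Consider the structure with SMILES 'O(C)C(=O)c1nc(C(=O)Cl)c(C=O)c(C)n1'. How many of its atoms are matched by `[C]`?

Check the 16 heavy atoms by environment: 2× n (aromatic) → no; 4× c (aromatic) → no; 5× C → match; 4× O → no; 1× Cl → no.
That gives 5 matching atoms.

5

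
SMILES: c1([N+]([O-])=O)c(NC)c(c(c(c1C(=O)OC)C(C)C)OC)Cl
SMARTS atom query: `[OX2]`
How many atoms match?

Check the 21 heavy atoms by environment: 6× c (aromatic, X3) → no; 1× Cl (X1) → no; 1× C (X3) → no; 2× O (X1) → no; 2× O (X2) → match; 6× C (X4) → no; 1× N (X3) → no; 1× N (charge +1, X3) → no; 1× O (charge -1, X1) → no.
That gives 2 matching atoms.

2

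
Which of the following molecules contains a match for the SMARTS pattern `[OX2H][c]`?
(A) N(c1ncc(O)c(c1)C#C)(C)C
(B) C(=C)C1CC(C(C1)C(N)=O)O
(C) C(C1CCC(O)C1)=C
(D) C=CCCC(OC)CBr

A

[OX2H][c] describes a hydroxyl oxygen attached to an aromatic carbon (a phenol).
(A) contains a hydroxyl group (-OH), which satisfies every atom and bond constraint.
(B) has a hydroxyl group (-OH) but the -OH is on an aliphatic carbon, not an aromatic c.
(C) has a hydroxyl group (-OH) but the -OH is on an aliphatic carbon, not an aromatic c.
(D) has a methoxy ether (-OCH3) but the oxygen has H0, not H1.
So the answer is (A).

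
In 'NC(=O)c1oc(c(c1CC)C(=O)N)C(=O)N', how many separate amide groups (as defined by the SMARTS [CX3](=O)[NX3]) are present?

3

[CX3](=O)[NX3] is the SMARTS for an amide: a carbonyl carbon bonded to a trivalent nitrogen.
The molecule carries 3 separate instances of a primary amide (-C(=O)NH2) meeting every constraint; each maps to a distinct set of atoms, giving 3 matches.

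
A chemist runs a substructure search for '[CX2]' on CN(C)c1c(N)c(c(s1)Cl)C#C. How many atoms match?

2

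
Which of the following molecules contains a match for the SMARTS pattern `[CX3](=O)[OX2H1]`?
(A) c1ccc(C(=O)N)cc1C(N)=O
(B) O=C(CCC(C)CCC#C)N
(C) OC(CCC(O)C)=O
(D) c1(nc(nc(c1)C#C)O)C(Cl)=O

C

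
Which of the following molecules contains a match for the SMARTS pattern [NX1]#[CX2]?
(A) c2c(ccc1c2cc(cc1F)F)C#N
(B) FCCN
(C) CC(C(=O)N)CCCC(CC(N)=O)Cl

[NX1]#[CX2] describes a nitrogen triple-bonded to a two-connected carbon (a nitrile).
(A) contains a nitrile (-C#N), which satisfies every atom and bond constraint.
(B) has a primary amino group (-NH2) but the nitrogen is NX3 (three connections), not NX1 triple-bonded.
(C) has a primary amide (-C(=O)NH2) but the nitrogen is NX3, not NX1.
So the answer is (A).

A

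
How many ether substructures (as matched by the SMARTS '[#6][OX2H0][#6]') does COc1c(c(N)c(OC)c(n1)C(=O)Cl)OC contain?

3

[#6][OX2H0][#6] is the SMARTS for an ether: an aliphatic oxygen bridging two carbons with no H on the oxygen.
The molecule carries 3 separate instances of a methoxy ether (-OCH3) meeting every constraint; each maps to a distinct set of atoms, giving 3 matches.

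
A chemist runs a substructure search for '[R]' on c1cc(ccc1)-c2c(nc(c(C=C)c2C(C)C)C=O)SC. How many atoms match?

Check the 21 heavy atoms by environment: 1× n (aromatic, in 6-ring) → match; 11× c (aromatic, in 6-ring) → match; 7× C (acyclic) → no; 1× O (acyclic) → no; 1× S (acyclic) → no.
Summing the matching environments: 1 + 11 = 12 matching atoms.

12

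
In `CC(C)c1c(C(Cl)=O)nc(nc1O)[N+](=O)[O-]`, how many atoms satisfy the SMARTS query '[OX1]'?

3

Check the 16 heavy atoms by environment: 2× n (aromatic, X2) → no; 4× c (aromatic, X3) → no; 1× O (X2) → no; 3× C (X4) → no; 1× C (X3) → no; 2× O (X1) → match; 1× Cl (X1) → no; 1× N (charge +1, X3) → no; 1× O (charge -1, X1) → match.
Summing the matching environments: 2 + 1 = 3 matching atoms.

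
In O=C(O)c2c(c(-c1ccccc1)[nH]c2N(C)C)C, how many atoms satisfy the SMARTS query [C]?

Check the 18 heavy atoms by environment: 1× n (aromatic) → no; 10× c (aromatic) → no; 4× C → match; 2× O → no; 1× N → no.
That gives 4 matching atoms.

4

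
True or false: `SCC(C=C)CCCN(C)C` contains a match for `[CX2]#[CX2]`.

The pattern [CX2]#[CX2] describes a carbon-carbon triple bond — an alkyne.
The closest candidate here is a vinyl group (-CH=CH2), but the C=C is a double bond; both carbons are CX3, not CX2. No other fragment satisfies the full query, so there is no match.

False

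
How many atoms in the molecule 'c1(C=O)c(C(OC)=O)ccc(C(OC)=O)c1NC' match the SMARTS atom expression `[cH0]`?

The query [cH0] means: aromatic carbon with no attached hydrogen (substituted or ring-fusion).
Check the 18 heavy atoms by environment: 4× c (aromatic, H0) → match; 2× c (aromatic, H1) → no; 2× C (H0) → no; 5× O (H0) → no; 3× C (H3) → no; 1× C (H1) → no; 1× N (H1) → no.
That gives 4 matching atoms.

4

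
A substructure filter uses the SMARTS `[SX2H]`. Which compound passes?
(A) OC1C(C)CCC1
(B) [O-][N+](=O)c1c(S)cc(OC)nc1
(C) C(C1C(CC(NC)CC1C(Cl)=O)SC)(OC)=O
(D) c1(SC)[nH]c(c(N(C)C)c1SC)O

B

[SX2H] describes an aliphatic sulfur with two connections, one being H (a thiol).
(A) has a hydroxyl group (-OH) but it is an -OH, not an -SH.
(B) contains a thiol (-SH), which satisfies every atom and bond constraint.
(C) has a methylthio ether (-SCH3) but the sulfur has H0 (bonded to two carbons), not H1.
(D) has a methylthio ether (-SCH3) but the sulfur has H0 (bonded to two carbons), not H1.
So the answer is (B).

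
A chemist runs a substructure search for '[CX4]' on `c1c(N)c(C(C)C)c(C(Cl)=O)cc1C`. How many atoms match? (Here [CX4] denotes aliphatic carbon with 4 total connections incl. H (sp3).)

The query [CX4] means: C with X4: aliphatic carbon with exactly 4 total connections (bonds + H).
Check the 14 heavy atoms by environment: 6× c (aromatic, X3) → no; 1× C (X3) → no; 1× O (X1) → no; 1× Cl (X1) → no; 4× C (X4) → match; 1× N (X3) → no.
That gives 4 matching atoms.

4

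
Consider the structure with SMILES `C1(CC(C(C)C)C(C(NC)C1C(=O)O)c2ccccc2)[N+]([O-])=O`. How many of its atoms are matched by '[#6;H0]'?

The query [#6;H0] means: any carbon with no attached hydrogen.
Check the 23 heavy atoms by environment: 6× C (H1) → no; 1× C (H2) → no; 3× C (H3) → no; 1× c (aromatic, H0) → match; 5× c (aromatic, H1) → no; 1× N (H1) → no; 1× C (H0) → match; 2× O (H0) → no; 1× O (H1) → no; 1× N (charge +1, H0) → no; 1× O (charge -1, H0) → no.
Summing the matching environments: 1 + 1 = 2 matching atoms.

2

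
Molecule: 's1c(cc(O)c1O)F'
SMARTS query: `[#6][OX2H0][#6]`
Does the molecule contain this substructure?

No

The pattern [#6][OX2H0][#6] describes an aliphatic oxygen bridging two carbons with no H on the oxygen — an ether.
The closest candidate here is a hydroxyl group (-OH), but the oxygen has H1, not H0 bridging two carbons. No other fragment satisfies the full query, so there is no match.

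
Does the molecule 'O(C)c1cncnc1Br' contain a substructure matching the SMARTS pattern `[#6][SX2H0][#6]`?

No

The pattern [#6][SX2H0][#6] describes an aliphatic sulfur bridging two carbons with no H on the sulfur — a thioether.
The closest candidate here is a methoxy ether (-OCH3), but the bridging atom is O, not S. No other fragment satisfies the full query, so there is no match.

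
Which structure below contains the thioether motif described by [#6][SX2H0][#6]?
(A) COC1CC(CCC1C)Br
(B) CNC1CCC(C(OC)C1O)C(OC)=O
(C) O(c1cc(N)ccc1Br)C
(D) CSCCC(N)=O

[#6][SX2H0][#6] describes an aliphatic sulfur bridging two carbons with no H on the sulfur (a thioether).
(A) has a methoxy ether (-OCH3) but the bridging atom is O, not S.
(B) has a methoxy ether (-OCH3) but the bridging atom is O, not S.
(C) has a methoxy ether (-OCH3) but the bridging atom is O, not S.
(D) contains a methylthio ether (-SCH3), which satisfies every atom and bond constraint.
So the answer is (D).

D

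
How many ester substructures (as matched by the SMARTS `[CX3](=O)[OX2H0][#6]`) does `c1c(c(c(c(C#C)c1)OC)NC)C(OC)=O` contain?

1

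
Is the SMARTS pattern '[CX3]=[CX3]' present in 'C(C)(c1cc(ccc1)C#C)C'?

No

The pattern [CX3]=[CX3] describes a non-aromatic C=C double bond between two sp2 carbons — an alkene.
The closest candidate here is an ethynyl group (-C#CH), but the C-C bond is a triple bond, not a double bond. No other fragment satisfies the full query, so there is no match.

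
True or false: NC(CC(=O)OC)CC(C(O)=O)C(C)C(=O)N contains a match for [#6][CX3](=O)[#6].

False

The pattern [#6][CX3](=O)[#6] describes a carbonyl carbon (no H) flanked by two carbons — a ketone.
The closest candidate here is a methyl-ester group (-C(=O)OCH3), but one neighbour of the carbonyl carbon is O, not C. No other fragment satisfies the full query, so there is no match.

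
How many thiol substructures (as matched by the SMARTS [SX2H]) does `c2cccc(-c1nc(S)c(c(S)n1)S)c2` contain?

3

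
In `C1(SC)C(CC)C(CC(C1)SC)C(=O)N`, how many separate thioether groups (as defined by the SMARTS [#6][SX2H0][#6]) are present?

2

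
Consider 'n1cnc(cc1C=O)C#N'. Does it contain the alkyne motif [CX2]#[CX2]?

The pattern [CX2]#[CX2] describes a carbon-carbon triple bond — an alkyne.
The closest candidate here is a nitrile (-C#N), but the triple bond is C#N, not C#C. No other fragment satisfies the full query, so there is no match.

No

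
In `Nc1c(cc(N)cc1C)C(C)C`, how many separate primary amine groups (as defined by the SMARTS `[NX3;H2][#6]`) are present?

2

[NX3;H2][#6] is the SMARTS for a primary amine: a trivalent nitrogen with two H attached to carbon.
The molecule carries 2 separate instances of a primary amino group (-NH2) meeting every constraint; each maps to a distinct set of atoms, giving 2 matches.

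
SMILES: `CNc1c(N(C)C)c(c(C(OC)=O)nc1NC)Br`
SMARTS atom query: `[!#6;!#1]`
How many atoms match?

7

The query [!#6;!#1] means: not carbon and not hydrogen — any heteroatom.
Check the 18 heavy atoms by environment: 1× n (aromatic) → match; 5× c (aromatic) → no; 6× C → no; 2× O → match; 1× Br → match; 3× N → match.
Summing the matching environments: 1 + 2 + 1 + 3 = 7 matching atoms.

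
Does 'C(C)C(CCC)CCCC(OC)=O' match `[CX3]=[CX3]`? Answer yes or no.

No

The pattern [CX3]=[CX3] describes a non-aromatic C=C double bond between two sp2 carbons — an alkene.
The closest candidate here is an ethyl group (-CH2CH3), but its C-C bond is a single bond between CX4 carbons, not CX3=CX3. No other fragment satisfies the full query, so there is no match.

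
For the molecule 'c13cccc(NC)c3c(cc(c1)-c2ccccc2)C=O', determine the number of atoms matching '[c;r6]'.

16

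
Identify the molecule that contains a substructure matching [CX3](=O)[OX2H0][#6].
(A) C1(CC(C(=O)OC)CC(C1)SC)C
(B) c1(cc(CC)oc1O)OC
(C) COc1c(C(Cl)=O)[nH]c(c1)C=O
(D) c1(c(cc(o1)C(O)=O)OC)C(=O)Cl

A

[CX3](=O)[OX2H0][#6] describes a carbonyl carbon bonded to an oxygen that is itself bonded to carbon (no H on that O) (an ester).
(A) contains a methyl-ester group (-C(=O)OCH3), which satisfies every atom and bond constraint.
(B) has a methoxy ether (-OCH3) but the ether oxygen is not adjacent to a C=O carbon.
(C) has a methoxy ether (-OCH3) but the ether oxygen is not adjacent to a C=O carbon.
(D) has a carboxylic acid group (-C(=O)OH) but the singly-bonded O carries H (OX2H1, not H0).
So the answer is (A).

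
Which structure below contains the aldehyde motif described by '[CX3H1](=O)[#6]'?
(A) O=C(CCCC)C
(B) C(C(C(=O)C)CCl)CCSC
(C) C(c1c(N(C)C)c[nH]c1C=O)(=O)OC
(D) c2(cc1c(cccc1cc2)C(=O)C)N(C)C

C

[CX3H1](=O)[#6] describes an sp2 carbon with one H, double-bonded to O and single-bonded to carbon (an aldehyde).
(A) has an acetyl/ketone group (-C(=O)CH3) but the carbonyl carbon has H0 (two carbon neighbours), not H1.
(B) has an acetyl/ketone group (-C(=O)CH3) but the carbonyl carbon has H0 (two carbon neighbours), not H1.
(C) contains an aldehyde (-CHO), which satisfies every atom and bond constraint.
(D) has an acetyl/ketone group (-C(=O)CH3) but the carbonyl carbon has H0 (two carbon neighbours), not H1.
So the answer is (C).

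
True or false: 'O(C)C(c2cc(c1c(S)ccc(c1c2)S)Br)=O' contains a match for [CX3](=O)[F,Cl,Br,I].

The pattern [CX3](=O)[F,Cl,Br,I] describes a carbonyl carbon bonded to a halogen — an acyl halide.
The closest candidate here is a methyl-ester group (-C(=O)OCH3), but the carbonyl is bonded to -O-C, not to a halogen. No other fragment satisfies the full query, so there is no match.

False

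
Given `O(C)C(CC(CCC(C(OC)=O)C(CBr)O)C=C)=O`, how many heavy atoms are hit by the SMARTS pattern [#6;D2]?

Check the 19 heavy atoms by environment: 5× C (D2) → match; 5× C (D3) → no; 3× O (D1) → no; 2× O (D2) → no; 3× C (D1) → no; 1× Br (D1) → no.
That gives 5 matching atoms.

5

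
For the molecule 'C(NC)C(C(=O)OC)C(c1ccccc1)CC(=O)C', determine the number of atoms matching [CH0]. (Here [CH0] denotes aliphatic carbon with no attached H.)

2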